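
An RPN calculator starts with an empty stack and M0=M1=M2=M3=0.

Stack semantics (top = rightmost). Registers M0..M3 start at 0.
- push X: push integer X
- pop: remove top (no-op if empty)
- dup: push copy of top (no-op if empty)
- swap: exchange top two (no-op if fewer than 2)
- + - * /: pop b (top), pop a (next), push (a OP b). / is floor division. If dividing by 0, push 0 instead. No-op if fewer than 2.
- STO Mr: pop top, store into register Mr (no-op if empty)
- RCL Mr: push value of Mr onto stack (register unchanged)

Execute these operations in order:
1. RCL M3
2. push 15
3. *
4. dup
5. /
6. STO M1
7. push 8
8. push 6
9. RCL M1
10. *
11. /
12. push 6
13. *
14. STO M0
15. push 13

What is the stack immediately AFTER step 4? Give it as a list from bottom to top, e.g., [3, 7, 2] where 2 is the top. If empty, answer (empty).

After op 1 (RCL M3): stack=[0] mem=[0,0,0,0]
After op 2 (push 15): stack=[0,15] mem=[0,0,0,0]
After op 3 (*): stack=[0] mem=[0,0,0,0]
After op 4 (dup): stack=[0,0] mem=[0,0,0,0]

[0, 0]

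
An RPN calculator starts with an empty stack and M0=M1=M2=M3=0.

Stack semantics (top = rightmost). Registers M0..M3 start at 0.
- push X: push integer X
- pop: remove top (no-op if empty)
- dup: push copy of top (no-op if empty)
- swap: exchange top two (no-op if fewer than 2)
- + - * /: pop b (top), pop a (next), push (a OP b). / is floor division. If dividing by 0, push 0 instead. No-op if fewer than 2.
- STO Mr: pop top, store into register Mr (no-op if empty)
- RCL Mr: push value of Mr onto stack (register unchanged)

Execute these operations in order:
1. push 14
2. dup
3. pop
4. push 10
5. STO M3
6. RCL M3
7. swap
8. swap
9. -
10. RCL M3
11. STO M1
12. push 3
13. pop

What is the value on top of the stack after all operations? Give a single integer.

After op 1 (push 14): stack=[14] mem=[0,0,0,0]
After op 2 (dup): stack=[14,14] mem=[0,0,0,0]
After op 3 (pop): stack=[14] mem=[0,0,0,0]
After op 4 (push 10): stack=[14,10] mem=[0,0,0,0]
After op 5 (STO M3): stack=[14] mem=[0,0,0,10]
After op 6 (RCL M3): stack=[14,10] mem=[0,0,0,10]
After op 7 (swap): stack=[10,14] mem=[0,0,0,10]
After op 8 (swap): stack=[14,10] mem=[0,0,0,10]
After op 9 (-): stack=[4] mem=[0,0,0,10]
After op 10 (RCL M3): stack=[4,10] mem=[0,0,0,10]
After op 11 (STO M1): stack=[4] mem=[0,10,0,10]
After op 12 (push 3): stack=[4,3] mem=[0,10,0,10]
After op 13 (pop): stack=[4] mem=[0,10,0,10]

Answer: 4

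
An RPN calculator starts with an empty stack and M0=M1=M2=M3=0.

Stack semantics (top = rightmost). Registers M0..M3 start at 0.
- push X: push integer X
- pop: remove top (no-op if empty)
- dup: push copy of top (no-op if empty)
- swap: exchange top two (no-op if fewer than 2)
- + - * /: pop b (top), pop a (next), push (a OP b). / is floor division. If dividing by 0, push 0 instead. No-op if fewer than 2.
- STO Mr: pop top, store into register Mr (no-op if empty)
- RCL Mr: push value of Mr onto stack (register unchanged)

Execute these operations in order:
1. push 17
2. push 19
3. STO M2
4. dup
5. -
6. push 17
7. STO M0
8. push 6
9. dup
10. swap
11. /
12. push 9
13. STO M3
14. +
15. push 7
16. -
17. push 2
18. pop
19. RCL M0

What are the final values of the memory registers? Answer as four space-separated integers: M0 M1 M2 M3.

Answer: 17 0 19 9

Derivation:
After op 1 (push 17): stack=[17] mem=[0,0,0,0]
After op 2 (push 19): stack=[17,19] mem=[0,0,0,0]
After op 3 (STO M2): stack=[17] mem=[0,0,19,0]
After op 4 (dup): stack=[17,17] mem=[0,0,19,0]
After op 5 (-): stack=[0] mem=[0,0,19,0]
After op 6 (push 17): stack=[0,17] mem=[0,0,19,0]
After op 7 (STO M0): stack=[0] mem=[17,0,19,0]
After op 8 (push 6): stack=[0,6] mem=[17,0,19,0]
After op 9 (dup): stack=[0,6,6] mem=[17,0,19,0]
After op 10 (swap): stack=[0,6,6] mem=[17,0,19,0]
After op 11 (/): stack=[0,1] mem=[17,0,19,0]
After op 12 (push 9): stack=[0,1,9] mem=[17,0,19,0]
After op 13 (STO M3): stack=[0,1] mem=[17,0,19,9]
After op 14 (+): stack=[1] mem=[17,0,19,9]
After op 15 (push 7): stack=[1,7] mem=[17,0,19,9]
After op 16 (-): stack=[-6] mem=[17,0,19,9]
After op 17 (push 2): stack=[-6,2] mem=[17,0,19,9]
After op 18 (pop): stack=[-6] mem=[17,0,19,9]
After op 19 (RCL M0): stack=[-6,17] mem=[17,0,19,9]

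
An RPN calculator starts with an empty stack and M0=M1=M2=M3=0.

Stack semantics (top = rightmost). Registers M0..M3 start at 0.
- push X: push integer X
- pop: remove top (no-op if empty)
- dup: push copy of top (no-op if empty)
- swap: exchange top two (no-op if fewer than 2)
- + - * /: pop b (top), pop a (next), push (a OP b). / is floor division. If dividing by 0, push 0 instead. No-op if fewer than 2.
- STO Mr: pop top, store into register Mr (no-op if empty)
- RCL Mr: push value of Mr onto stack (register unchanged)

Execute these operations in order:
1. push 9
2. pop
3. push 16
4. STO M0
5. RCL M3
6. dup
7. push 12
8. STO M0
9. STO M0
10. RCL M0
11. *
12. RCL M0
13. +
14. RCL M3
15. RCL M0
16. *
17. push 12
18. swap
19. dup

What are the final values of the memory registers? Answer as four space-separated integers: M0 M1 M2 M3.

Answer: 0 0 0 0

Derivation:
After op 1 (push 9): stack=[9] mem=[0,0,0,0]
After op 2 (pop): stack=[empty] mem=[0,0,0,0]
After op 3 (push 16): stack=[16] mem=[0,0,0,0]
After op 4 (STO M0): stack=[empty] mem=[16,0,0,0]
After op 5 (RCL M3): stack=[0] mem=[16,0,0,0]
After op 6 (dup): stack=[0,0] mem=[16,0,0,0]
After op 7 (push 12): stack=[0,0,12] mem=[16,0,0,0]
After op 8 (STO M0): stack=[0,0] mem=[12,0,0,0]
After op 9 (STO M0): stack=[0] mem=[0,0,0,0]
After op 10 (RCL M0): stack=[0,0] mem=[0,0,0,0]
After op 11 (*): stack=[0] mem=[0,0,0,0]
After op 12 (RCL M0): stack=[0,0] mem=[0,0,0,0]
After op 13 (+): stack=[0] mem=[0,0,0,0]
After op 14 (RCL M3): stack=[0,0] mem=[0,0,0,0]
After op 15 (RCL M0): stack=[0,0,0] mem=[0,0,0,0]
After op 16 (*): stack=[0,0] mem=[0,0,0,0]
After op 17 (push 12): stack=[0,0,12] mem=[0,0,0,0]
After op 18 (swap): stack=[0,12,0] mem=[0,0,0,0]
After op 19 (dup): stack=[0,12,0,0] mem=[0,0,0,0]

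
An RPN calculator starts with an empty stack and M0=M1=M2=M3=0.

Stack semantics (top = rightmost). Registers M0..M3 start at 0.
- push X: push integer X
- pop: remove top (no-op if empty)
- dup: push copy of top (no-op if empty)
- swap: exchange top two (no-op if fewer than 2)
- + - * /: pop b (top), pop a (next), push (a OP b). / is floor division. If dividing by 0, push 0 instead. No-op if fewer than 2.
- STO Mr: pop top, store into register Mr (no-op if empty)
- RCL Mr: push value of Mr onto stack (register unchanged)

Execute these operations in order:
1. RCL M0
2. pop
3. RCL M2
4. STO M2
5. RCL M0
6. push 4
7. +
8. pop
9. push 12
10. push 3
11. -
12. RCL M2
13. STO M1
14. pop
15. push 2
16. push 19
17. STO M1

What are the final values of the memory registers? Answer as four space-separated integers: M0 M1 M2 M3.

Answer: 0 19 0 0

Derivation:
After op 1 (RCL M0): stack=[0] mem=[0,0,0,0]
After op 2 (pop): stack=[empty] mem=[0,0,0,0]
After op 3 (RCL M2): stack=[0] mem=[0,0,0,0]
After op 4 (STO M2): stack=[empty] mem=[0,0,0,0]
After op 5 (RCL M0): stack=[0] mem=[0,0,0,0]
After op 6 (push 4): stack=[0,4] mem=[0,0,0,0]
After op 7 (+): stack=[4] mem=[0,0,0,0]
After op 8 (pop): stack=[empty] mem=[0,0,0,0]
After op 9 (push 12): stack=[12] mem=[0,0,0,0]
After op 10 (push 3): stack=[12,3] mem=[0,0,0,0]
After op 11 (-): stack=[9] mem=[0,0,0,0]
After op 12 (RCL M2): stack=[9,0] mem=[0,0,0,0]
After op 13 (STO M1): stack=[9] mem=[0,0,0,0]
After op 14 (pop): stack=[empty] mem=[0,0,0,0]
After op 15 (push 2): stack=[2] mem=[0,0,0,0]
After op 16 (push 19): stack=[2,19] mem=[0,0,0,0]
After op 17 (STO M1): stack=[2] mem=[0,19,0,0]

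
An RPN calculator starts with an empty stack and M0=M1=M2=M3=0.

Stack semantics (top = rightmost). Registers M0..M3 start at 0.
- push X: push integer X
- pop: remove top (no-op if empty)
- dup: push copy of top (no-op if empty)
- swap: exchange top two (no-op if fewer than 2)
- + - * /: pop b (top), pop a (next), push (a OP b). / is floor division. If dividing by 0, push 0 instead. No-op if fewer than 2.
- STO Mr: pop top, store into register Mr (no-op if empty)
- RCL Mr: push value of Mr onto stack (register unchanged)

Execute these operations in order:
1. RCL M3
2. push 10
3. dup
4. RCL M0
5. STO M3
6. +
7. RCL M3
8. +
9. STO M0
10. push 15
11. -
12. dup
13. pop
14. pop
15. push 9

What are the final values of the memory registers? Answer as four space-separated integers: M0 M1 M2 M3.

Answer: 20 0 0 0

Derivation:
After op 1 (RCL M3): stack=[0] mem=[0,0,0,0]
After op 2 (push 10): stack=[0,10] mem=[0,0,0,0]
After op 3 (dup): stack=[0,10,10] mem=[0,0,0,0]
After op 4 (RCL M0): stack=[0,10,10,0] mem=[0,0,0,0]
After op 5 (STO M3): stack=[0,10,10] mem=[0,0,0,0]
After op 6 (+): stack=[0,20] mem=[0,0,0,0]
After op 7 (RCL M3): stack=[0,20,0] mem=[0,0,0,0]
After op 8 (+): stack=[0,20] mem=[0,0,0,0]
After op 9 (STO M0): stack=[0] mem=[20,0,0,0]
After op 10 (push 15): stack=[0,15] mem=[20,0,0,0]
After op 11 (-): stack=[-15] mem=[20,0,0,0]
After op 12 (dup): stack=[-15,-15] mem=[20,0,0,0]
After op 13 (pop): stack=[-15] mem=[20,0,0,0]
After op 14 (pop): stack=[empty] mem=[20,0,0,0]
After op 15 (push 9): stack=[9] mem=[20,0,0,0]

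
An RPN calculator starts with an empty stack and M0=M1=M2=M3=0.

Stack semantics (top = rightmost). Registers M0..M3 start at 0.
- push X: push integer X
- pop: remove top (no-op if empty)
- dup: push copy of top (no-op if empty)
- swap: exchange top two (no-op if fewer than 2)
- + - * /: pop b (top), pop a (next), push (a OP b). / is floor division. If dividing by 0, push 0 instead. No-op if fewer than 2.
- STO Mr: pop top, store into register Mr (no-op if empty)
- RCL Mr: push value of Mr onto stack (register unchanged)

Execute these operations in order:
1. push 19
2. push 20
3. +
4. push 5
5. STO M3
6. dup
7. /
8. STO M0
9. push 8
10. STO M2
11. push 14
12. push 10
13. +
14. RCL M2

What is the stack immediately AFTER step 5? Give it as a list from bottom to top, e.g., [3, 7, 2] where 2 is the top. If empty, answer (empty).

After op 1 (push 19): stack=[19] mem=[0,0,0,0]
After op 2 (push 20): stack=[19,20] mem=[0,0,0,0]
After op 3 (+): stack=[39] mem=[0,0,0,0]
After op 4 (push 5): stack=[39,5] mem=[0,0,0,0]
After op 5 (STO M3): stack=[39] mem=[0,0,0,5]

[39]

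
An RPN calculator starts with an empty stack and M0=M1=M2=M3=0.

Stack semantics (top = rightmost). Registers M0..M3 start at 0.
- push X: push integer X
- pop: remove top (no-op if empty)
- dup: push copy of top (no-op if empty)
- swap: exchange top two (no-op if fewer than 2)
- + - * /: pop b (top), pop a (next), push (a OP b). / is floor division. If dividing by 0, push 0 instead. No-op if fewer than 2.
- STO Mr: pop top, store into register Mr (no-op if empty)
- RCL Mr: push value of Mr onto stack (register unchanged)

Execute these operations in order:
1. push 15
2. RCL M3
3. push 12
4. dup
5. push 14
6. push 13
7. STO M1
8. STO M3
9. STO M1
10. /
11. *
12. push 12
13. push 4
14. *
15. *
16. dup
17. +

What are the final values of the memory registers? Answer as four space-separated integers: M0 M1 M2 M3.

After op 1 (push 15): stack=[15] mem=[0,0,0,0]
After op 2 (RCL M3): stack=[15,0] mem=[0,0,0,0]
After op 3 (push 12): stack=[15,0,12] mem=[0,0,0,0]
After op 4 (dup): stack=[15,0,12,12] mem=[0,0,0,0]
After op 5 (push 14): stack=[15,0,12,12,14] mem=[0,0,0,0]
After op 6 (push 13): stack=[15,0,12,12,14,13] mem=[0,0,0,0]
After op 7 (STO M1): stack=[15,0,12,12,14] mem=[0,13,0,0]
After op 8 (STO M3): stack=[15,0,12,12] mem=[0,13,0,14]
After op 9 (STO M1): stack=[15,0,12] mem=[0,12,0,14]
After op 10 (/): stack=[15,0] mem=[0,12,0,14]
After op 11 (*): stack=[0] mem=[0,12,0,14]
After op 12 (push 12): stack=[0,12] mem=[0,12,0,14]
After op 13 (push 4): stack=[0,12,4] mem=[0,12,0,14]
After op 14 (*): stack=[0,48] mem=[0,12,0,14]
After op 15 (*): stack=[0] mem=[0,12,0,14]
After op 16 (dup): stack=[0,0] mem=[0,12,0,14]
After op 17 (+): stack=[0] mem=[0,12,0,14]

Answer: 0 12 0 14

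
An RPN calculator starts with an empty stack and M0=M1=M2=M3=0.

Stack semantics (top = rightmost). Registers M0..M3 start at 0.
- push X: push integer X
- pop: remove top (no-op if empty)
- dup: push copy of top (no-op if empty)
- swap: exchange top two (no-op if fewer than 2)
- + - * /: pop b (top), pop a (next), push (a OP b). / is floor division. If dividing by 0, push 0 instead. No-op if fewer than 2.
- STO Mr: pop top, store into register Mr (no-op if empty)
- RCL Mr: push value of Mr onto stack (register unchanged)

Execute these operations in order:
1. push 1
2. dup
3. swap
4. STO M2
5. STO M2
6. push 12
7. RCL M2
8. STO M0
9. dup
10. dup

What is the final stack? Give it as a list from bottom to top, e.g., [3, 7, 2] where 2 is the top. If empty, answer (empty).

After op 1 (push 1): stack=[1] mem=[0,0,0,0]
After op 2 (dup): stack=[1,1] mem=[0,0,0,0]
After op 3 (swap): stack=[1,1] mem=[0,0,0,0]
After op 4 (STO M2): stack=[1] mem=[0,0,1,0]
After op 5 (STO M2): stack=[empty] mem=[0,0,1,0]
After op 6 (push 12): stack=[12] mem=[0,0,1,0]
After op 7 (RCL M2): stack=[12,1] mem=[0,0,1,0]
After op 8 (STO M0): stack=[12] mem=[1,0,1,0]
After op 9 (dup): stack=[12,12] mem=[1,0,1,0]
After op 10 (dup): stack=[12,12,12] mem=[1,0,1,0]

Answer: [12, 12, 12]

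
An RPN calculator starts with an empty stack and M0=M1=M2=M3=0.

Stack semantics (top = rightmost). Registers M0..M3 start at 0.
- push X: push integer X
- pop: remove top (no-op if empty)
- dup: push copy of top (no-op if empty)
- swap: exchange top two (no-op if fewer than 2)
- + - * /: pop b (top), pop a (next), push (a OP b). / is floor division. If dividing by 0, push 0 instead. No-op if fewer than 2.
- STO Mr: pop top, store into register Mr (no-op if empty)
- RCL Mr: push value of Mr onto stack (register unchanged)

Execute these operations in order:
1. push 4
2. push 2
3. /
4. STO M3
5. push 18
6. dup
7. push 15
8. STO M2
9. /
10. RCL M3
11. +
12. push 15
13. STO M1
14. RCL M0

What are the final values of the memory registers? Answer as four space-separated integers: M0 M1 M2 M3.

Answer: 0 15 15 2

Derivation:
After op 1 (push 4): stack=[4] mem=[0,0,0,0]
After op 2 (push 2): stack=[4,2] mem=[0,0,0,0]
After op 3 (/): stack=[2] mem=[0,0,0,0]
After op 4 (STO M3): stack=[empty] mem=[0,0,0,2]
After op 5 (push 18): stack=[18] mem=[0,0,0,2]
After op 6 (dup): stack=[18,18] mem=[0,0,0,2]
After op 7 (push 15): stack=[18,18,15] mem=[0,0,0,2]
After op 8 (STO M2): stack=[18,18] mem=[0,0,15,2]
After op 9 (/): stack=[1] mem=[0,0,15,2]
After op 10 (RCL M3): stack=[1,2] mem=[0,0,15,2]
After op 11 (+): stack=[3] mem=[0,0,15,2]
After op 12 (push 15): stack=[3,15] mem=[0,0,15,2]
After op 13 (STO M1): stack=[3] mem=[0,15,15,2]
After op 14 (RCL M0): stack=[3,0] mem=[0,15,15,2]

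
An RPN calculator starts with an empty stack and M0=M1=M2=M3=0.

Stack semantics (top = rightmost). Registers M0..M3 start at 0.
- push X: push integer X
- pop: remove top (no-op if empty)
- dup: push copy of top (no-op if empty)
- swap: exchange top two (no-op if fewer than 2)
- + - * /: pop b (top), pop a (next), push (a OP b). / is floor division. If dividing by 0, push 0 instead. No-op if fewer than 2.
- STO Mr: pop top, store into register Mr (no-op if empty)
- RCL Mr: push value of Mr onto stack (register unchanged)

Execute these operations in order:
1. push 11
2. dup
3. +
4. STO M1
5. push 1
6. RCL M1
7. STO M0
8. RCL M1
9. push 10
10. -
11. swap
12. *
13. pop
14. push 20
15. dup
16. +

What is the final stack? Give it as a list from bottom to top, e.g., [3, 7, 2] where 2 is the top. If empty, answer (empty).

After op 1 (push 11): stack=[11] mem=[0,0,0,0]
After op 2 (dup): stack=[11,11] mem=[0,0,0,0]
After op 3 (+): stack=[22] mem=[0,0,0,0]
After op 4 (STO M1): stack=[empty] mem=[0,22,0,0]
After op 5 (push 1): stack=[1] mem=[0,22,0,0]
After op 6 (RCL M1): stack=[1,22] mem=[0,22,0,0]
After op 7 (STO M0): stack=[1] mem=[22,22,0,0]
After op 8 (RCL M1): stack=[1,22] mem=[22,22,0,0]
After op 9 (push 10): stack=[1,22,10] mem=[22,22,0,0]
After op 10 (-): stack=[1,12] mem=[22,22,0,0]
After op 11 (swap): stack=[12,1] mem=[22,22,0,0]
After op 12 (*): stack=[12] mem=[22,22,0,0]
After op 13 (pop): stack=[empty] mem=[22,22,0,0]
After op 14 (push 20): stack=[20] mem=[22,22,0,0]
After op 15 (dup): stack=[20,20] mem=[22,22,0,0]
After op 16 (+): stack=[40] mem=[22,22,0,0]

Answer: [40]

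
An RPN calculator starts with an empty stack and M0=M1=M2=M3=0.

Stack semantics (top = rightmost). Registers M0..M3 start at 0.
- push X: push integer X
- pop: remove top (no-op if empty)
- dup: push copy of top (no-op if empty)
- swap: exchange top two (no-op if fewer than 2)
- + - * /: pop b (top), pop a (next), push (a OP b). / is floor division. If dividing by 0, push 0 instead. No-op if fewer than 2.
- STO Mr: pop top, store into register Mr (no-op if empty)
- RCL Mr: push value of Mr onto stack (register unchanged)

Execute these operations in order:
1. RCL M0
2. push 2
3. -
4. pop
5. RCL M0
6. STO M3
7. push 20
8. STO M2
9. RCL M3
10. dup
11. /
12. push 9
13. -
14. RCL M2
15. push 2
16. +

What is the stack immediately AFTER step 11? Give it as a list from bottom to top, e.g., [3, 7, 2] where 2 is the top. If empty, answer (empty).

After op 1 (RCL M0): stack=[0] mem=[0,0,0,0]
After op 2 (push 2): stack=[0,2] mem=[0,0,0,0]
After op 3 (-): stack=[-2] mem=[0,0,0,0]
After op 4 (pop): stack=[empty] mem=[0,0,0,0]
After op 5 (RCL M0): stack=[0] mem=[0,0,0,0]
After op 6 (STO M3): stack=[empty] mem=[0,0,0,0]
After op 7 (push 20): stack=[20] mem=[0,0,0,0]
After op 8 (STO M2): stack=[empty] mem=[0,0,20,0]
After op 9 (RCL M3): stack=[0] mem=[0,0,20,0]
After op 10 (dup): stack=[0,0] mem=[0,0,20,0]
After op 11 (/): stack=[0] mem=[0,0,20,0]

[0]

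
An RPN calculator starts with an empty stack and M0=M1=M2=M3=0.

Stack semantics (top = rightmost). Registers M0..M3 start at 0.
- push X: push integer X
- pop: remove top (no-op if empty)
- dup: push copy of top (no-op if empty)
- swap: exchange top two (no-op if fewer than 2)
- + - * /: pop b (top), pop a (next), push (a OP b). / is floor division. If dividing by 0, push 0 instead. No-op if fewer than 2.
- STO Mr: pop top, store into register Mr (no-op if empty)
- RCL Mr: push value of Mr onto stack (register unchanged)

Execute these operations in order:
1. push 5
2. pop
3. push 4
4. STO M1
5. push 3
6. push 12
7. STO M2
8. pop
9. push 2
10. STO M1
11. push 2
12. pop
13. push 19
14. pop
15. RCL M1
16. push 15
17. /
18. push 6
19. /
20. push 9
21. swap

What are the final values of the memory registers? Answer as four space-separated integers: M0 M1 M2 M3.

Answer: 0 2 12 0

Derivation:
After op 1 (push 5): stack=[5] mem=[0,0,0,0]
After op 2 (pop): stack=[empty] mem=[0,0,0,0]
After op 3 (push 4): stack=[4] mem=[0,0,0,0]
After op 4 (STO M1): stack=[empty] mem=[0,4,0,0]
After op 5 (push 3): stack=[3] mem=[0,4,0,0]
After op 6 (push 12): stack=[3,12] mem=[0,4,0,0]
After op 7 (STO M2): stack=[3] mem=[0,4,12,0]
After op 8 (pop): stack=[empty] mem=[0,4,12,0]
After op 9 (push 2): stack=[2] mem=[0,4,12,0]
After op 10 (STO M1): stack=[empty] mem=[0,2,12,0]
After op 11 (push 2): stack=[2] mem=[0,2,12,0]
After op 12 (pop): stack=[empty] mem=[0,2,12,0]
After op 13 (push 19): stack=[19] mem=[0,2,12,0]
After op 14 (pop): stack=[empty] mem=[0,2,12,0]
After op 15 (RCL M1): stack=[2] mem=[0,2,12,0]
After op 16 (push 15): stack=[2,15] mem=[0,2,12,0]
After op 17 (/): stack=[0] mem=[0,2,12,0]
After op 18 (push 6): stack=[0,6] mem=[0,2,12,0]
After op 19 (/): stack=[0] mem=[0,2,12,0]
After op 20 (push 9): stack=[0,9] mem=[0,2,12,0]
After op 21 (swap): stack=[9,0] mem=[0,2,12,0]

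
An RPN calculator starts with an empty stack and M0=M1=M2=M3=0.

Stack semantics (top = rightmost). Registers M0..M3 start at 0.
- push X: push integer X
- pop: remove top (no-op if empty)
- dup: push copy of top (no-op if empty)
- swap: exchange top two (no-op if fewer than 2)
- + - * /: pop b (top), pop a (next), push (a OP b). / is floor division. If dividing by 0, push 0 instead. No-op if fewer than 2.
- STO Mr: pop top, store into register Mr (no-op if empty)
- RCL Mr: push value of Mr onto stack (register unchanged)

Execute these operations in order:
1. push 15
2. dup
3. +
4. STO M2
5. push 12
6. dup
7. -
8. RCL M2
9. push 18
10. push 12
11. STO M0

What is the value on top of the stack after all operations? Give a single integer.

After op 1 (push 15): stack=[15] mem=[0,0,0,0]
After op 2 (dup): stack=[15,15] mem=[0,0,0,0]
After op 3 (+): stack=[30] mem=[0,0,0,0]
After op 4 (STO M2): stack=[empty] mem=[0,0,30,0]
After op 5 (push 12): stack=[12] mem=[0,0,30,0]
After op 6 (dup): stack=[12,12] mem=[0,0,30,0]
After op 7 (-): stack=[0] mem=[0,0,30,0]
After op 8 (RCL M2): stack=[0,30] mem=[0,0,30,0]
After op 9 (push 18): stack=[0,30,18] mem=[0,0,30,0]
After op 10 (push 12): stack=[0,30,18,12] mem=[0,0,30,0]
After op 11 (STO M0): stack=[0,30,18] mem=[12,0,30,0]

Answer: 18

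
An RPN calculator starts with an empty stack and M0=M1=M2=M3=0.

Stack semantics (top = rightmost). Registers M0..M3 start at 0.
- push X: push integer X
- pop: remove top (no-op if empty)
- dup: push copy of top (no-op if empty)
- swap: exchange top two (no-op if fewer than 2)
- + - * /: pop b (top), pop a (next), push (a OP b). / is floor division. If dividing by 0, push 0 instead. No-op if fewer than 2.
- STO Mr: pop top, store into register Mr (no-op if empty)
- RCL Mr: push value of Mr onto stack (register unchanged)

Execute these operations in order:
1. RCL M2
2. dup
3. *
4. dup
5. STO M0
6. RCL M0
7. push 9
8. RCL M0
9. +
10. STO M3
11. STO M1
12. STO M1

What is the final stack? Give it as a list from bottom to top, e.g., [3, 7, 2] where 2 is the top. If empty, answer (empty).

After op 1 (RCL M2): stack=[0] mem=[0,0,0,0]
After op 2 (dup): stack=[0,0] mem=[0,0,0,0]
After op 3 (*): stack=[0] mem=[0,0,0,0]
After op 4 (dup): stack=[0,0] mem=[0,0,0,0]
After op 5 (STO M0): stack=[0] mem=[0,0,0,0]
After op 6 (RCL M0): stack=[0,0] mem=[0,0,0,0]
After op 7 (push 9): stack=[0,0,9] mem=[0,0,0,0]
After op 8 (RCL M0): stack=[0,0,9,0] mem=[0,0,0,0]
After op 9 (+): stack=[0,0,9] mem=[0,0,0,0]
After op 10 (STO M3): stack=[0,0] mem=[0,0,0,9]
After op 11 (STO M1): stack=[0] mem=[0,0,0,9]
After op 12 (STO M1): stack=[empty] mem=[0,0,0,9]

Answer: (empty)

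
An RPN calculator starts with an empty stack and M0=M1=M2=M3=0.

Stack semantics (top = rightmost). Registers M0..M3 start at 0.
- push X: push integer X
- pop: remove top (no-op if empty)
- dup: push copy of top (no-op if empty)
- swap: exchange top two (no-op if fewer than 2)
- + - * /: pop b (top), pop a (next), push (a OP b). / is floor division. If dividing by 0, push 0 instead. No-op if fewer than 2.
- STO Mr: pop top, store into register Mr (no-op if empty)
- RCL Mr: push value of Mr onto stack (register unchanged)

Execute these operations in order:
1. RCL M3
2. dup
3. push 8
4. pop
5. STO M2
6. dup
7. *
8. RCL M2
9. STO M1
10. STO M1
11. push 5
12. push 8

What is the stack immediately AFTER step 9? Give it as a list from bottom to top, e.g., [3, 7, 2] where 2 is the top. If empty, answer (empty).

After op 1 (RCL M3): stack=[0] mem=[0,0,0,0]
After op 2 (dup): stack=[0,0] mem=[0,0,0,0]
After op 3 (push 8): stack=[0,0,8] mem=[0,0,0,0]
After op 4 (pop): stack=[0,0] mem=[0,0,0,0]
After op 5 (STO M2): stack=[0] mem=[0,0,0,0]
After op 6 (dup): stack=[0,0] mem=[0,0,0,0]
After op 7 (*): stack=[0] mem=[0,0,0,0]
After op 8 (RCL M2): stack=[0,0] mem=[0,0,0,0]
After op 9 (STO M1): stack=[0] mem=[0,0,0,0]

[0]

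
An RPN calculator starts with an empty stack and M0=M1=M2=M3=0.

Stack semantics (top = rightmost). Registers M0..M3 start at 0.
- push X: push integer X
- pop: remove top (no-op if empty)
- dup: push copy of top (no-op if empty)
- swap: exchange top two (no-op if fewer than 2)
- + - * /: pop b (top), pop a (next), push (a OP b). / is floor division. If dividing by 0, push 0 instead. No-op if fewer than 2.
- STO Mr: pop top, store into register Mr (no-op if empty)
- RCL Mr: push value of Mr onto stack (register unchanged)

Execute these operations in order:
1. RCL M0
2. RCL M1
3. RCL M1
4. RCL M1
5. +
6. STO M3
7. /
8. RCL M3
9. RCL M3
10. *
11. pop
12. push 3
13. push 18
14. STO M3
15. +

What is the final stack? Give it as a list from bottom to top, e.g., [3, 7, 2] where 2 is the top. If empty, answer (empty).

Answer: [3]

Derivation:
After op 1 (RCL M0): stack=[0] mem=[0,0,0,0]
After op 2 (RCL M1): stack=[0,0] mem=[0,0,0,0]
After op 3 (RCL M1): stack=[0,0,0] mem=[0,0,0,0]
After op 4 (RCL M1): stack=[0,0,0,0] mem=[0,0,0,0]
After op 5 (+): stack=[0,0,0] mem=[0,0,0,0]
After op 6 (STO M3): stack=[0,0] mem=[0,0,0,0]
After op 7 (/): stack=[0] mem=[0,0,0,0]
After op 8 (RCL M3): stack=[0,0] mem=[0,0,0,0]
After op 9 (RCL M3): stack=[0,0,0] mem=[0,0,0,0]
After op 10 (*): stack=[0,0] mem=[0,0,0,0]
After op 11 (pop): stack=[0] mem=[0,0,0,0]
After op 12 (push 3): stack=[0,3] mem=[0,0,0,0]
After op 13 (push 18): stack=[0,3,18] mem=[0,0,0,0]
After op 14 (STO M3): stack=[0,3] mem=[0,0,0,18]
After op 15 (+): stack=[3] mem=[0,0,0,18]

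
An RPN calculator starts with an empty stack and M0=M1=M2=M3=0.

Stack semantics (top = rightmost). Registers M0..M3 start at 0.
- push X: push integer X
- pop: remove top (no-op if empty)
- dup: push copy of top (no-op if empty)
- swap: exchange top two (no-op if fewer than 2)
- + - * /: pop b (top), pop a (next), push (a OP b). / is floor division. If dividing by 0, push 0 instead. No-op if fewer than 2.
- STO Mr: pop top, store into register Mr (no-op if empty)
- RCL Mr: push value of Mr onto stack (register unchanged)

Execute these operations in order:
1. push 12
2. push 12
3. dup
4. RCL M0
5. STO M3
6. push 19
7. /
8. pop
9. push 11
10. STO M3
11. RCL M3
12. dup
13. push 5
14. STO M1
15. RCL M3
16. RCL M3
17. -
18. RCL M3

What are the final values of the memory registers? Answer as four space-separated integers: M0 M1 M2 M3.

After op 1 (push 12): stack=[12] mem=[0,0,0,0]
After op 2 (push 12): stack=[12,12] mem=[0,0,0,0]
After op 3 (dup): stack=[12,12,12] mem=[0,0,0,0]
After op 4 (RCL M0): stack=[12,12,12,0] mem=[0,0,0,0]
After op 5 (STO M3): stack=[12,12,12] mem=[0,0,0,0]
After op 6 (push 19): stack=[12,12,12,19] mem=[0,0,0,0]
After op 7 (/): stack=[12,12,0] mem=[0,0,0,0]
After op 8 (pop): stack=[12,12] mem=[0,0,0,0]
After op 9 (push 11): stack=[12,12,11] mem=[0,0,0,0]
After op 10 (STO M3): stack=[12,12] mem=[0,0,0,11]
After op 11 (RCL M3): stack=[12,12,11] mem=[0,0,0,11]
After op 12 (dup): stack=[12,12,11,11] mem=[0,0,0,11]
After op 13 (push 5): stack=[12,12,11,11,5] mem=[0,0,0,11]
After op 14 (STO M1): stack=[12,12,11,11] mem=[0,5,0,11]
After op 15 (RCL M3): stack=[12,12,11,11,11] mem=[0,5,0,11]
After op 16 (RCL M3): stack=[12,12,11,11,11,11] mem=[0,5,0,11]
After op 17 (-): stack=[12,12,11,11,0] mem=[0,5,0,11]
After op 18 (RCL M3): stack=[12,12,11,11,0,11] mem=[0,5,0,11]

Answer: 0 5 0 11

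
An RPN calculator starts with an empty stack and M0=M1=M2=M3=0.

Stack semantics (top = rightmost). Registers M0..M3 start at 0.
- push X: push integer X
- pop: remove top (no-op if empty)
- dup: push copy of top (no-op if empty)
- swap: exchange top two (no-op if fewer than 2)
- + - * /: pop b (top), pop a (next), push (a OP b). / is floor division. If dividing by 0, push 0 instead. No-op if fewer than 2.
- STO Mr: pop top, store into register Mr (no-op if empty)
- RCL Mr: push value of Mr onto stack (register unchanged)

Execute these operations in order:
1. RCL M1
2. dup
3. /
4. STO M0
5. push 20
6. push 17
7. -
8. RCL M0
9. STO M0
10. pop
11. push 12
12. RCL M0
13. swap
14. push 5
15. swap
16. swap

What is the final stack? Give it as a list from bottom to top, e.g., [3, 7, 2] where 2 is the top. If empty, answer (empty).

After op 1 (RCL M1): stack=[0] mem=[0,0,0,0]
After op 2 (dup): stack=[0,0] mem=[0,0,0,0]
After op 3 (/): stack=[0] mem=[0,0,0,0]
After op 4 (STO M0): stack=[empty] mem=[0,0,0,0]
After op 5 (push 20): stack=[20] mem=[0,0,0,0]
After op 6 (push 17): stack=[20,17] mem=[0,0,0,0]
After op 7 (-): stack=[3] mem=[0,0,0,0]
After op 8 (RCL M0): stack=[3,0] mem=[0,0,0,0]
After op 9 (STO M0): stack=[3] mem=[0,0,0,0]
After op 10 (pop): stack=[empty] mem=[0,0,0,0]
After op 11 (push 12): stack=[12] mem=[0,0,0,0]
After op 12 (RCL M0): stack=[12,0] mem=[0,0,0,0]
After op 13 (swap): stack=[0,12] mem=[0,0,0,0]
After op 14 (push 5): stack=[0,12,5] mem=[0,0,0,0]
After op 15 (swap): stack=[0,5,12] mem=[0,0,0,0]
After op 16 (swap): stack=[0,12,5] mem=[0,0,0,0]

Answer: [0, 12, 5]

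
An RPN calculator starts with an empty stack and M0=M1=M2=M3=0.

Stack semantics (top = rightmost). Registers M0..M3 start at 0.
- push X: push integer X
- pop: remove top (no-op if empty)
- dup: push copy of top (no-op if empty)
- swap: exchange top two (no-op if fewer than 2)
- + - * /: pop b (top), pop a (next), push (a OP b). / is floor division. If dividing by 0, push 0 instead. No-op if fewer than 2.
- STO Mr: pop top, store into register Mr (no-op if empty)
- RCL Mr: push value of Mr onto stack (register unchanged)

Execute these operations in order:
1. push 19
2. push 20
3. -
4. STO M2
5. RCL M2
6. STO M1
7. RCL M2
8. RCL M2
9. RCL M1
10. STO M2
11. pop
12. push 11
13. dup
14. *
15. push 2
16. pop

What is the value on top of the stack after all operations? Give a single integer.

Answer: 121

Derivation:
After op 1 (push 19): stack=[19] mem=[0,0,0,0]
After op 2 (push 20): stack=[19,20] mem=[0,0,0,0]
After op 3 (-): stack=[-1] mem=[0,0,0,0]
After op 4 (STO M2): stack=[empty] mem=[0,0,-1,0]
After op 5 (RCL M2): stack=[-1] mem=[0,0,-1,0]
After op 6 (STO M1): stack=[empty] mem=[0,-1,-1,0]
After op 7 (RCL M2): stack=[-1] mem=[0,-1,-1,0]
After op 8 (RCL M2): stack=[-1,-1] mem=[0,-1,-1,0]
After op 9 (RCL M1): stack=[-1,-1,-1] mem=[0,-1,-1,0]
After op 10 (STO M2): stack=[-1,-1] mem=[0,-1,-1,0]
After op 11 (pop): stack=[-1] mem=[0,-1,-1,0]
After op 12 (push 11): stack=[-1,11] mem=[0,-1,-1,0]
After op 13 (dup): stack=[-1,11,11] mem=[0,-1,-1,0]
After op 14 (*): stack=[-1,121] mem=[0,-1,-1,0]
After op 15 (push 2): stack=[-1,121,2] mem=[0,-1,-1,0]
After op 16 (pop): stack=[-1,121] mem=[0,-1,-1,0]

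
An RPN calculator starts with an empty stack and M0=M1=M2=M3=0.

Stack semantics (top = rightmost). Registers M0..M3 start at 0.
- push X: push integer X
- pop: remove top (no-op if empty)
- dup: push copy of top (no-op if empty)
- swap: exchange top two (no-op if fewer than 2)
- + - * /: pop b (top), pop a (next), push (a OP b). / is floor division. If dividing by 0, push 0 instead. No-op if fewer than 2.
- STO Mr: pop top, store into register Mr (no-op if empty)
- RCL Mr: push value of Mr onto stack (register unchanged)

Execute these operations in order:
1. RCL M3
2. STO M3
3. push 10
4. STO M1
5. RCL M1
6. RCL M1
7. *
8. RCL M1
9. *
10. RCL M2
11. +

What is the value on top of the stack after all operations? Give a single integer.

Answer: 1000

Derivation:
After op 1 (RCL M3): stack=[0] mem=[0,0,0,0]
After op 2 (STO M3): stack=[empty] mem=[0,0,0,0]
After op 3 (push 10): stack=[10] mem=[0,0,0,0]
After op 4 (STO M1): stack=[empty] mem=[0,10,0,0]
After op 5 (RCL M1): stack=[10] mem=[0,10,0,0]
After op 6 (RCL M1): stack=[10,10] mem=[0,10,0,0]
After op 7 (*): stack=[100] mem=[0,10,0,0]
After op 8 (RCL M1): stack=[100,10] mem=[0,10,0,0]
After op 9 (*): stack=[1000] mem=[0,10,0,0]
After op 10 (RCL M2): stack=[1000,0] mem=[0,10,0,0]
After op 11 (+): stack=[1000] mem=[0,10,0,0]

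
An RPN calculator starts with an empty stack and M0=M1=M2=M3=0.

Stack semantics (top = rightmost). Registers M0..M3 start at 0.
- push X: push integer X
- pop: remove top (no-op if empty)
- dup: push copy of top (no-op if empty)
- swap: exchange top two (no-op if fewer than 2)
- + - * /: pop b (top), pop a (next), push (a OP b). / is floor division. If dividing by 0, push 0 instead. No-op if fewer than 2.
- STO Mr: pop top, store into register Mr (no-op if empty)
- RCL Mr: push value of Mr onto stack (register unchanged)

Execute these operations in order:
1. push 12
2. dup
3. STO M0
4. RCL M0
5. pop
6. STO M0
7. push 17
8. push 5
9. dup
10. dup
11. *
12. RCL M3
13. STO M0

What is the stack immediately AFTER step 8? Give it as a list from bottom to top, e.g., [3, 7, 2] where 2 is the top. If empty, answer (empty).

After op 1 (push 12): stack=[12] mem=[0,0,0,0]
After op 2 (dup): stack=[12,12] mem=[0,0,0,0]
After op 3 (STO M0): stack=[12] mem=[12,0,0,0]
After op 4 (RCL M0): stack=[12,12] mem=[12,0,0,0]
After op 5 (pop): stack=[12] mem=[12,0,0,0]
After op 6 (STO M0): stack=[empty] mem=[12,0,0,0]
After op 7 (push 17): stack=[17] mem=[12,0,0,0]
After op 8 (push 5): stack=[17,5] mem=[12,0,0,0]

[17, 5]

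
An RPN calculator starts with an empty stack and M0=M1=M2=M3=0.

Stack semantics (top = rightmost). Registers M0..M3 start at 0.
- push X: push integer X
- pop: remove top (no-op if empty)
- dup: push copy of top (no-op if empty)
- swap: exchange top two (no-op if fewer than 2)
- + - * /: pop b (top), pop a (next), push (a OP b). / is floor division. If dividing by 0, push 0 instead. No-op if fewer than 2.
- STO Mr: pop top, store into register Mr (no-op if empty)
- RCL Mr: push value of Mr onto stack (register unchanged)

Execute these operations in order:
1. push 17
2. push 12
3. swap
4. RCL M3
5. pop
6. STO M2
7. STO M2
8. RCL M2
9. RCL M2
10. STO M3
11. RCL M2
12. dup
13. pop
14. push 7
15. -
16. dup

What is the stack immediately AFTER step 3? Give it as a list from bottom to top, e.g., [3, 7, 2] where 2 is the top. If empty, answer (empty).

After op 1 (push 17): stack=[17] mem=[0,0,0,0]
After op 2 (push 12): stack=[17,12] mem=[0,0,0,0]
After op 3 (swap): stack=[12,17] mem=[0,0,0,0]

[12, 17]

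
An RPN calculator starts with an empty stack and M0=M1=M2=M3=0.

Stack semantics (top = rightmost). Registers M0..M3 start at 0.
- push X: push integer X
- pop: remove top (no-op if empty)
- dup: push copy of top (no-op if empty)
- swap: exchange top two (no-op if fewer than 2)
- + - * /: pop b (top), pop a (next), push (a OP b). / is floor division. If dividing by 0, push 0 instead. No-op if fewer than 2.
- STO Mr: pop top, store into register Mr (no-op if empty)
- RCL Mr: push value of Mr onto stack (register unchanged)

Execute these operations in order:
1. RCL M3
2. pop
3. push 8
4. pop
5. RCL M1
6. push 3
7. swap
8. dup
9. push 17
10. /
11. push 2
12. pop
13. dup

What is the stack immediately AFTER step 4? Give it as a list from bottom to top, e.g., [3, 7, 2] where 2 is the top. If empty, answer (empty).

After op 1 (RCL M3): stack=[0] mem=[0,0,0,0]
After op 2 (pop): stack=[empty] mem=[0,0,0,0]
After op 3 (push 8): stack=[8] mem=[0,0,0,0]
After op 4 (pop): stack=[empty] mem=[0,0,0,0]

(empty)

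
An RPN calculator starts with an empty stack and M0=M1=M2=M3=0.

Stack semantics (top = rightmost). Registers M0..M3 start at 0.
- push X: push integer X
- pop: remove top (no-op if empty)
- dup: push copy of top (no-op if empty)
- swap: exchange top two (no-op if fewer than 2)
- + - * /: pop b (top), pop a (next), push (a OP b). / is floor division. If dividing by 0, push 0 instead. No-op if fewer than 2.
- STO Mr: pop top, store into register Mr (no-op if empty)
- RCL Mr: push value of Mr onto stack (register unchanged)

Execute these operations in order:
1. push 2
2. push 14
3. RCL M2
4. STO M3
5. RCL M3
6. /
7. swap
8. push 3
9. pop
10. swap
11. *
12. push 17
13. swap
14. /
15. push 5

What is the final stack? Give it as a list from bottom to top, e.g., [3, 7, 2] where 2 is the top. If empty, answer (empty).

After op 1 (push 2): stack=[2] mem=[0,0,0,0]
After op 2 (push 14): stack=[2,14] mem=[0,0,0,0]
After op 3 (RCL M2): stack=[2,14,0] mem=[0,0,0,0]
After op 4 (STO M3): stack=[2,14] mem=[0,0,0,0]
After op 5 (RCL M3): stack=[2,14,0] mem=[0,0,0,0]
After op 6 (/): stack=[2,0] mem=[0,0,0,0]
After op 7 (swap): stack=[0,2] mem=[0,0,0,0]
After op 8 (push 3): stack=[0,2,3] mem=[0,0,0,0]
After op 9 (pop): stack=[0,2] mem=[0,0,0,0]
After op 10 (swap): stack=[2,0] mem=[0,0,0,0]
After op 11 (*): stack=[0] mem=[0,0,0,0]
After op 12 (push 17): stack=[0,17] mem=[0,0,0,0]
After op 13 (swap): stack=[17,0] mem=[0,0,0,0]
After op 14 (/): stack=[0] mem=[0,0,0,0]
After op 15 (push 5): stack=[0,5] mem=[0,0,0,0]

Answer: [0, 5]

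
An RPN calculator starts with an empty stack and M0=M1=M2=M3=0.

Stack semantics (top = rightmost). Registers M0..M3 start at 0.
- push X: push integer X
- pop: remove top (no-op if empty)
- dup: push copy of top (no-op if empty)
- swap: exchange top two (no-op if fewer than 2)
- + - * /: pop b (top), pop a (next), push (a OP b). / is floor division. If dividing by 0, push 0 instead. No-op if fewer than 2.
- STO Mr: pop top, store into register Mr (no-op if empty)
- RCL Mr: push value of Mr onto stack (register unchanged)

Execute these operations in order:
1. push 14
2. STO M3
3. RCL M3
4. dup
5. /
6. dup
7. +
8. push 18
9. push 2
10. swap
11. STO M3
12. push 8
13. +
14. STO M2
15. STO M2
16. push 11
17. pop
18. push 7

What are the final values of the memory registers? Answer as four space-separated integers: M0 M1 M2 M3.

Answer: 0 0 2 18

Derivation:
After op 1 (push 14): stack=[14] mem=[0,0,0,0]
After op 2 (STO M3): stack=[empty] mem=[0,0,0,14]
After op 3 (RCL M3): stack=[14] mem=[0,0,0,14]
After op 4 (dup): stack=[14,14] mem=[0,0,0,14]
After op 5 (/): stack=[1] mem=[0,0,0,14]
After op 6 (dup): stack=[1,1] mem=[0,0,0,14]
After op 7 (+): stack=[2] mem=[0,0,0,14]
After op 8 (push 18): stack=[2,18] mem=[0,0,0,14]
After op 9 (push 2): stack=[2,18,2] mem=[0,0,0,14]
After op 10 (swap): stack=[2,2,18] mem=[0,0,0,14]
After op 11 (STO M3): stack=[2,2] mem=[0,0,0,18]
After op 12 (push 8): stack=[2,2,8] mem=[0,0,0,18]
After op 13 (+): stack=[2,10] mem=[0,0,0,18]
After op 14 (STO M2): stack=[2] mem=[0,0,10,18]
After op 15 (STO M2): stack=[empty] mem=[0,0,2,18]
After op 16 (push 11): stack=[11] mem=[0,0,2,18]
After op 17 (pop): stack=[empty] mem=[0,0,2,18]
After op 18 (push 7): stack=[7] mem=[0,0,2,18]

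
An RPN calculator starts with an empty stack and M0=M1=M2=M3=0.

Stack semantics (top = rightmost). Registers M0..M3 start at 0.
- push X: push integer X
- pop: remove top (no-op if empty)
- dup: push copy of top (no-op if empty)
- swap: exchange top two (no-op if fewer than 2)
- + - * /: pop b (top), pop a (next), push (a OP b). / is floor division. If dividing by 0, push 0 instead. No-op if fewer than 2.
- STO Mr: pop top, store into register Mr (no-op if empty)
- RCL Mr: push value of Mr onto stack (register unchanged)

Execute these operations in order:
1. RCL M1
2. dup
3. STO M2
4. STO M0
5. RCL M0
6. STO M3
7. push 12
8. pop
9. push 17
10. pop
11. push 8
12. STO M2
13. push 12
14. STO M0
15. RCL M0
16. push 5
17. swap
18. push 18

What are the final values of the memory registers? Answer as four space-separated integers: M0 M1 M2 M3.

After op 1 (RCL M1): stack=[0] mem=[0,0,0,0]
After op 2 (dup): stack=[0,0] mem=[0,0,0,0]
After op 3 (STO M2): stack=[0] mem=[0,0,0,0]
After op 4 (STO M0): stack=[empty] mem=[0,0,0,0]
After op 5 (RCL M0): stack=[0] mem=[0,0,0,0]
After op 6 (STO M3): stack=[empty] mem=[0,0,0,0]
After op 7 (push 12): stack=[12] mem=[0,0,0,0]
After op 8 (pop): stack=[empty] mem=[0,0,0,0]
After op 9 (push 17): stack=[17] mem=[0,0,0,0]
After op 10 (pop): stack=[empty] mem=[0,0,0,0]
After op 11 (push 8): stack=[8] mem=[0,0,0,0]
After op 12 (STO M2): stack=[empty] mem=[0,0,8,0]
After op 13 (push 12): stack=[12] mem=[0,0,8,0]
After op 14 (STO M0): stack=[empty] mem=[12,0,8,0]
After op 15 (RCL M0): stack=[12] mem=[12,0,8,0]
After op 16 (push 5): stack=[12,5] mem=[12,0,8,0]
After op 17 (swap): stack=[5,12] mem=[12,0,8,0]
After op 18 (push 18): stack=[5,12,18] mem=[12,0,8,0]

Answer: 12 0 8 0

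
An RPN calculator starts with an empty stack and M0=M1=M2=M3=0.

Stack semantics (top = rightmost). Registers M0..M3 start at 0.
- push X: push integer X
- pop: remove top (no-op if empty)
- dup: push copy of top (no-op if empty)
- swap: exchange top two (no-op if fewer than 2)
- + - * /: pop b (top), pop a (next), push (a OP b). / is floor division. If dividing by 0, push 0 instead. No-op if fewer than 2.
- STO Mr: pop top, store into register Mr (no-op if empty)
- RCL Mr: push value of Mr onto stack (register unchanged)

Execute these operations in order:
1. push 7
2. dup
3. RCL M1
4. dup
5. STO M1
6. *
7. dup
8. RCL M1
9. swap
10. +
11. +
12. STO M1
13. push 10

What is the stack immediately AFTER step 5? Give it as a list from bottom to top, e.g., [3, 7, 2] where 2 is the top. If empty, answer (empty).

After op 1 (push 7): stack=[7] mem=[0,0,0,0]
After op 2 (dup): stack=[7,7] mem=[0,0,0,0]
After op 3 (RCL M1): stack=[7,7,0] mem=[0,0,0,0]
After op 4 (dup): stack=[7,7,0,0] mem=[0,0,0,0]
After op 5 (STO M1): stack=[7,7,0] mem=[0,0,0,0]

[7, 7, 0]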